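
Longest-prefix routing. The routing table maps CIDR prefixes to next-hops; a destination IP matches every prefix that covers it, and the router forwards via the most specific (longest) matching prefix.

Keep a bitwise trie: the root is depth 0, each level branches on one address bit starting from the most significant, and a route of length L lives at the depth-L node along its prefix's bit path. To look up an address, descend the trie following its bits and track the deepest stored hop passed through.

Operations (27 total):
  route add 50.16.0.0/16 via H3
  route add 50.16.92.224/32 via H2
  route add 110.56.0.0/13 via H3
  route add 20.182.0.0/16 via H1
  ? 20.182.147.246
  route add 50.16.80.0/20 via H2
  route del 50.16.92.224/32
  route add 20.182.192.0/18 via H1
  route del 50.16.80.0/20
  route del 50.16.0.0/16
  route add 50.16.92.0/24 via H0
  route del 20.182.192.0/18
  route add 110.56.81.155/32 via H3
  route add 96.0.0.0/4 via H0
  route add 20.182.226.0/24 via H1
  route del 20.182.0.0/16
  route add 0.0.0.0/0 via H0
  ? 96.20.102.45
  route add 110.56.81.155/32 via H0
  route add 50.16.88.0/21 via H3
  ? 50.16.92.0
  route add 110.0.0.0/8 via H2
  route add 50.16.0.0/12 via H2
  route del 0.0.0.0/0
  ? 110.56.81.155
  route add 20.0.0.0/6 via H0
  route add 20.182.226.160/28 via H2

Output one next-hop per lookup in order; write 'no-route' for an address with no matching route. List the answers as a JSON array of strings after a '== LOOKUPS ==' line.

Trace:
  + 50.16.0.0/16 (H3) depth=16
  + 50.16.92.224/32 (H2) depth=32
  + 110.56.0.0/13 (H3) depth=13
  + 20.182.0.0/16 (H1) depth=16
  ? 20.182.147.246  path d0:-→d1:-→d2:-→d3:-→d4:-→d5:-→d6:-→d7:-→d8:-→d9:-→d10:-→d11:-→d12:-→d13:-→d14:-→d15:-→d16:H1  best=H1
  + 50.16.80.0/20 (H2) depth=20
  del 50.16.92.224/32 (clear depth 32)
  + 20.182.192.0/18 (H1) depth=18
  del 50.16.80.0/20 (clear depth 20)
  del 50.16.0.0/16 (clear depth 16)
  + 50.16.92.0/24 (H0) depth=24
  del 20.182.192.0/18 (clear depth 18)
  + 110.56.81.155/32 (H3) depth=32
  + 96.0.0.0/4 (H0) depth=4
  + 20.182.226.0/24 (H1) depth=24
  del 20.182.0.0/16 (clear depth 16)
  + 0.0.0.0/0 (H0) depth=0
  ? 96.20.102.45  path d0:H0→d1:-→d2:-→d3:-→d4:H0  best=H0
  + 110.56.81.155/32 (H0) depth=32
  + 50.16.88.0/21 (H3) depth=21
  ? 50.16.92.0  path d0:H0→d1:-→d2:-→d3:-→d4:-→d5:-→d6:-→d7:-→d8:-→d9:-→d10:-→d11:-→d12:-→d13:-→d14:-→d15:-→d16:-→d17:-→d18:-→d19:-→d20:-→d21:H3→d22:-→d23:-→d24:H0  best=H0
  + 110.0.0.0/8 (H2) depth=8
  + 50.16.0.0/12 (H2) depth=12
  del 0.0.0.0/0 (clear depth 0)
  ? 110.56.81.155  path d0:-→d1:-→d2:-→d3:-→d4:H0→d5:-→d6:-→d7:-→d8:H2→d9:-→d10:-→d11:-→d12:-→d13:H3→d14:-→d15:-→d16:-→d17:-→d18:-→d19:-→d20:-→d21:-→d22:-→d23:-→d24:-→d25:-→d26:-→d27:-→d28:-→d29:-→d30:-→d31:-→d32:H0  best=H0
  + 20.0.0.0/6 (H0) depth=6
  + 20.182.226.160/28 (H2) depth=28

== LOOKUPS ==
["H1","H0","H0","H0"]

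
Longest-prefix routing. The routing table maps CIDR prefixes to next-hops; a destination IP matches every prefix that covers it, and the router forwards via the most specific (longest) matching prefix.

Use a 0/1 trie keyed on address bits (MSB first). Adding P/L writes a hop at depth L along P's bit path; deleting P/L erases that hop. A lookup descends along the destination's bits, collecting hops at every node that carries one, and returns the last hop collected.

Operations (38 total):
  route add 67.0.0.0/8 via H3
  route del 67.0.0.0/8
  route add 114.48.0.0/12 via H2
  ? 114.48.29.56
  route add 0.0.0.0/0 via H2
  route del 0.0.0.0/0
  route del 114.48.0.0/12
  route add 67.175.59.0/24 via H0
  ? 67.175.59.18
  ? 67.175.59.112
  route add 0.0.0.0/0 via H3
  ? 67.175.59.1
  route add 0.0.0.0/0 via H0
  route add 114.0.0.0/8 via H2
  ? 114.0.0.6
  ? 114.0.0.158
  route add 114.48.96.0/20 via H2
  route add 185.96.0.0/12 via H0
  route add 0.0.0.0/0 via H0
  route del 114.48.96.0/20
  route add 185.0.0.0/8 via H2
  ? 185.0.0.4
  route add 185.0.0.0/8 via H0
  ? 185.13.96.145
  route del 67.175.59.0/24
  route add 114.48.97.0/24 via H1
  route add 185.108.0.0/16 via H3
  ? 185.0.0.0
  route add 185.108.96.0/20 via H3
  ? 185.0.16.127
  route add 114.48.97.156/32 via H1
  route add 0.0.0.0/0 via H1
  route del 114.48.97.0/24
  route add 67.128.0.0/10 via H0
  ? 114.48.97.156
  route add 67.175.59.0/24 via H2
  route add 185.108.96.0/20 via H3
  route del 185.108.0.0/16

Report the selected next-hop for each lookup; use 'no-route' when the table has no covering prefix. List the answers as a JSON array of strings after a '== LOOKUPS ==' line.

Trace:
  add 67.0.0.0/8 -> H3 at depth 8
  - 67.0.0.0/8 clear@8
  add 114.48.0.0/12 -> H2 at depth 12
  ? 114.48.29.56  path d0:-→d1:-→d2:-→d3:-→d4:-→d5:-→d6:-→d7:-→d8:-→d9:-→d10:-→d11:-→d12:H2  best=H2
  add 0.0.0.0/0 -> H2 at depth 0
  - 0.0.0.0/0 clear@0
  - 114.48.0.0/12 clear@12
  add 67.175.59.0/24 -> H0 at depth 24
  ? 67.175.59.18  path d0:-→d1:-→d2:-→d3:-→d4:-→d5:-→d6:-→d7:-→d8:-→d9:-→d10:-→d11:-→d12:-→d13:-→d14:-→d15:-→d16:-→d17:-→d18:-→d19:-→d20:-→d21:-→d22:-→d23:-→d24:H0  best=H0
  ? 67.175.59.112  path d0:-→d1:-→d2:-→d3:-→d4:-→d5:-→d6:-→d7:-→d8:-→d9:-→d10:-→d11:-→d12:-→d13:-→d14:-→d15:-→d16:-→d17:-→d18:-→d19:-→d20:-→d21:-→d22:-→d23:-→d24:H0  best=H0
  add 0.0.0.0/0 -> H3 at depth 0
  ? 67.175.59.1  path d0:H3→d1:-→d2:-→d3:-→d4:-→d5:-→d6:-→d7:-→d8:-→d9:-→d10:-→d11:-→d12:-→d13:-→d14:-→d15:-→d16:-→d17:-→d18:-→d19:-→d20:-→d21:-→d22:-→d23:-→d24:H0  best=H0
  add 0.0.0.0/0 -> H0 at depth 0
  add 114.0.0.0/8 -> H2 at depth 8
  ? 114.0.0.6  path d0:H0→d1:-→d2:-→d3:-→d4:-→d5:-→d6:-→d7:-→d8:H2→d9:-→d10:-  best=H2
  ? 114.0.0.158  path d0:H0→d1:-→d2:-→d3:-→d4:-→d5:-→d6:-→d7:-→d8:H2→d9:-→d10:-  best=H2
  add 114.48.96.0/20 -> H2 at depth 20
  add 185.96.0.0/12 -> H0 at depth 12
  add 0.0.0.0/0 -> H0 at depth 0
  - 114.48.96.0/20 clear@20
  add 185.0.0.0/8 -> H2 at depth 8
  ? 185.0.0.4  path d0:H0→d1:-→d2:-→d3:-→d4:-→d5:-→d6:-→d7:-→d8:H2→d9:-  best=H2
  add 185.0.0.0/8 -> H0 at depth 8
  ? 185.13.96.145  path d0:H0→d1:-→d2:-→d3:-→d4:-→d5:-→d6:-→d7:-→d8:H0→d9:-  best=H0
  - 67.175.59.0/24 clear@24
  add 114.48.97.0/24 -> H1 at depth 24
  add 185.108.0.0/16 -> H3 at depth 16
  ? 185.0.0.0  path d0:H0→d1:-→d2:-→d3:-→d4:-→d5:-→d6:-→d7:-→d8:H0→d9:-  best=H0
  add 185.108.96.0/20 -> H3 at depth 20
  ? 185.0.16.127  path d0:H0→d1:-→d2:-→d3:-→d4:-→d5:-→d6:-→d7:-→d8:H0→d9:-  best=H0
  add 114.48.97.156/32 -> H1 at depth 32
  add 0.0.0.0/0 -> H1 at depth 0
  - 114.48.97.0/24 clear@24
  add 67.128.0.0/10 -> H0 at depth 10
  ? 114.48.97.156  path d0:H1→d1:-→d2:-→d3:-→d4:-→d5:-→d6:-→d7:-→d8:H2→d9:-→d10:-→d11:-→d12:-→d13:-→d14:-→d15:-→d16:-→d17:-→d18:-→d19:-→d20:-→d21:-→d22:-→d23:-→d24:-→d25:-→d26:-→d27:-→d28:-→d29:-→d30:-→d31:-→d32:H1  best=H1
  add 67.175.59.0/24 -> H2 at depth 24
  add 185.108.96.0/20 -> H3 at depth 20
  - 185.108.0.0/16 clear@16

== LOOKUPS ==
["H2","H0","H0","H0","H2","H2","H2","H0","H0","H0","H1"]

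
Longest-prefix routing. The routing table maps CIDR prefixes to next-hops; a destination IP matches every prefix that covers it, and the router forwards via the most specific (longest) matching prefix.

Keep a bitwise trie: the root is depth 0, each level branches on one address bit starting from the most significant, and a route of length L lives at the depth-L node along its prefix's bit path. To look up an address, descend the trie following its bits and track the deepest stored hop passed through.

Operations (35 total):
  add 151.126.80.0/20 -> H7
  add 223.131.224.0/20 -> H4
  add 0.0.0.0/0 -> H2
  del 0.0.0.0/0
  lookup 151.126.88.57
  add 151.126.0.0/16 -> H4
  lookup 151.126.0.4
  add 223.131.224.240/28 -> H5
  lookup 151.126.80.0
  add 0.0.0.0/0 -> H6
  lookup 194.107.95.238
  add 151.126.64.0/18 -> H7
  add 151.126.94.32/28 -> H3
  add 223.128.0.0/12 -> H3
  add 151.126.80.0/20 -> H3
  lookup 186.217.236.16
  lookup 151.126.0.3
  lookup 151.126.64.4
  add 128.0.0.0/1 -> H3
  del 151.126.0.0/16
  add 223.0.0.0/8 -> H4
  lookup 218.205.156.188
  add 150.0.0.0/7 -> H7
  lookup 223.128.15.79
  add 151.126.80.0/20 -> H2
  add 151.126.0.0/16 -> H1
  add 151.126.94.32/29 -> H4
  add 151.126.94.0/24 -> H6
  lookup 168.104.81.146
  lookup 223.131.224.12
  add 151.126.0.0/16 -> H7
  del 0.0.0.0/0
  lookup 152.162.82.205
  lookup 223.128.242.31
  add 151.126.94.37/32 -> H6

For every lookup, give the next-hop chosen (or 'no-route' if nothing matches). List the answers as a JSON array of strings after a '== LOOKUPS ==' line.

Trace:
  add 151.126.80.0/20 -> H7 at depth 20
  add 223.131.224.0/20 -> H4 at depth 20
  add 0.0.0.0/0 -> H2 at depth 0
  del 0.0.0.0/0 (clear depth 0)
  ? 151.126.88.57  path d0:-→d1:-→d2:-→d3:-→d4:-→d5:-→d6:-→d7:-→d8:-→d9:-→d10:-→d11:-→d12:-→d13:-→d14:-→d15:-→d16:-→d17:-→d18:-→d19:-→d20:H7  best=H7
  add 151.126.0.0/16 -> H4 at depth 16
  ? 151.126.0.4  path d0:-→d1:-→d2:-→d3:-→d4:-→d5:-→d6:-→d7:-→d8:-→d9:-→d10:-→d11:-→d12:-→d13:-→d14:-→d15:-→d16:H4→d17:-  best=H4
  add 223.131.224.240/28 -> H5 at depth 28
  ? 151.126.80.0  path d0:-→d1:-→d2:-→d3:-→d4:-→d5:-→d6:-→d7:-→d8:-→d9:-→d10:-→d11:-→d12:-→d13:-→d14:-→d15:-→d16:H4→d17:-→d18:-→d19:-→d20:H7  best=H7
  add 0.0.0.0/0 -> H6 at depth 0
  ? 194.107.95.238  path d0:H6→d1:-→d2:-→d3:-  best=H6
  add 151.126.64.0/18 -> H7 at depth 18
  add 151.126.94.32/28 -> H3 at depth 28
  add 223.128.0.0/12 -> H3 at depth 12
  add 151.126.80.0/20 -> H3 at depth 20
  ? 186.217.236.16  path d0:H6→d1:-→d2:-  best=H6
  ? 151.126.0.3  path d0:H6→d1:-→d2:-→d3:-→d4:-→d5:-→d6:-→d7:-→d8:-→d9:-→d10:-→d11:-→d12:-→d13:-→d14:-→d15:-→d16:H4→d17:-  best=H4
  ? 151.126.64.4  path d0:H6→d1:-→d2:-→d3:-→d4:-→d5:-→d6:-→d7:-→d8:-→d9:-→d10:-→d11:-→d12:-→d13:-→d14:-→d15:-→d16:H4→d17:-→d18:H7→d19:-  best=H7
  add 128.0.0.0/1 -> H3 at depth 1
  del 151.126.0.0/16 (clear depth 16)
  add 223.0.0.0/8 -> H4 at depth 8
  ? 218.205.156.188  path d0:H6→d1:H3→d2:-→d3:-→d4:-→d5:-  best=H3
  add 150.0.0.0/7 -> H7 at depth 7
  ? 223.128.15.79  path d0:H6→d1:H3→d2:-→d3:-→d4:-→d5:-→d6:-→d7:-→d8:H4→d9:-→d10:-→d11:-→d12:H3→d13:-→d14:-  best=H3
  add 151.126.80.0/20 -> H2 at depth 20
  add 151.126.0.0/16 -> H1 at depth 16
  add 151.126.94.32/29 -> H4 at depth 29
  add 151.126.94.0/24 -> H6 at depth 24
  ? 168.104.81.146  path d0:H6→d1:H3→d2:-  best=H3
  ? 223.131.224.12  path d0:H6→d1:H3→d2:-→d3:-→d4:-→d5:-→d6:-→d7:-→d8:H4→d9:-→d10:-→d11:-→d12:H3→d13:-→d14:-→d15:-→d16:-→d17:-→d18:-→d19:-→d20:H4→d21:-→d22:-→d23:-→d24:-  best=H4
  add 151.126.0.0/16 -> H7 at depth 16
  del 0.0.0.0/0 (clear depth 0)
  ? 152.162.82.205  path d0:-→d1:H3→d2:-→d3:-→d4:-  best=H3
  ? 223.128.242.31  path d0:-→d1:H3→d2:-→d3:-→d4:-→d5:-→d6:-→d7:-→d8:H4→d9:-→d10:-→d11:-→d12:H3→d13:-→d14:-  best=H3
  add 151.126.94.37/32 -> H6 at depth 32

== LOOKUPS ==
["H7","H4","H7","H6","H6","H4","H7","H3","H3","H3","H4","H3","H3"]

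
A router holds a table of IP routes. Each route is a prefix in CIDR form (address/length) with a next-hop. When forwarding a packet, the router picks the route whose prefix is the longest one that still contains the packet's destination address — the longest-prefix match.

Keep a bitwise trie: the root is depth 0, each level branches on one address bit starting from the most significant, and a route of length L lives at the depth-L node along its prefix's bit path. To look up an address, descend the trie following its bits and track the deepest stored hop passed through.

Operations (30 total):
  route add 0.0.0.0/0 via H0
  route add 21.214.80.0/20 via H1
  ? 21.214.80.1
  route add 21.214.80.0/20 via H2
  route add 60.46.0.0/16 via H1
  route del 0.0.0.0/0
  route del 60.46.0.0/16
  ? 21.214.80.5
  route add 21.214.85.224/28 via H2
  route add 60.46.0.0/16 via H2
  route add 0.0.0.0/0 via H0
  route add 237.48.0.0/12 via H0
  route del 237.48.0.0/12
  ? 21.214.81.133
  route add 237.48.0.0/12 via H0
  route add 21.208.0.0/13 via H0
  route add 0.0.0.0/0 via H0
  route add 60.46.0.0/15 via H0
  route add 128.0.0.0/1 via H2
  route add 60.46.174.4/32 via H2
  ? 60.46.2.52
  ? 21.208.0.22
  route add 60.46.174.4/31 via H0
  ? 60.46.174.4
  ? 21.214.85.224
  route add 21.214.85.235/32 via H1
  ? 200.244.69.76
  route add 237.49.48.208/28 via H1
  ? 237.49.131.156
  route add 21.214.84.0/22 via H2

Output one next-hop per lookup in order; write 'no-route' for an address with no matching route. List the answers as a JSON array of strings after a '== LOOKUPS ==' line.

Process each operation:
  + 0.0.0.0/0 (H0) depth=0
  + 21.214.80.0/20 (H1) depth=20
  lookup 21.214.80.1: bits 00010101110101100101 walk d0:H0→d1:-→d2:-→d3:-→d4:-→d5:-→d6:-→d7:-→d8:-→d9:-→d10:-→d11:-→d12:-→d13:-→d14:-→d15:-→d16:-→d17:-→d18:-→d19:-→d20:H1 -> H1
  + 21.214.80.0/20 (H2) depth=20
  + 60.46.0.0/16 (H1) depth=16
  del 0.0.0.0/0 (clear depth 0)
  del 60.46.0.0/16 (clear depth 16)
  lookup 21.214.80.5: bits 00010101110101100101 walk d0:-→d1:-→d2:-→d3:-→d4:-→d5:-→d6:-→d7:-→d8:-→d9:-→d10:-→d11:-→d12:-→d13:-→d14:-→d15:-→d16:-→d17:-→d18:-→d19:-→d20:H2 -> H2
  + 21.214.85.224/28 (H2) depth=28
  + 60.46.0.0/16 (H2) depth=16
  + 0.0.0.0/0 (H0) depth=0
  + 237.48.0.0/12 (H0) depth=12
  del 237.48.0.0/12 (clear depth 12)
  lookup 21.214.81.133: bits 000101011101011001010 walk d0:H0→d1:-→d2:-→d3:-→d4:-→d5:-→d6:-→d7:-→d8:-→d9:-→d10:-→d11:-→d12:-→d13:-→d14:-→d15:-→d16:-→d17:-→d18:-→d19:-→d20:H2→d21:- -> H2
  + 237.48.0.0/12 (H0) depth=12
  + 21.208.0.0/13 (H0) depth=13
  + 0.0.0.0/0 (H0) depth=0
  + 60.46.0.0/15 (H0) depth=15
  + 128.0.0.0/1 (H2) depth=1
  + 60.46.174.4/32 (H2) depth=32
  lookup 60.46.2.52: bits 0011110000101110 walk d0:H0→d1:-→d2:-→d3:-→d4:-→d5:-→d6:-→d7:-→d8:-→d9:-→d10:-→d11:-→d12:-→d13:-→d14:-→d15:H0→d16:H2 -> H2
  lookup 21.208.0.22: bits 0001010111010 walk d0:H0→d1:-→d2:-→d3:-→d4:-→d5:-→d6:-→d7:-→d8:-→d9:-→d10:-→d11:-→d12:-→d13:H0 -> H0
  + 60.46.174.4/31 (H0) depth=31
  lookup 60.46.174.4: bits 00111100001011101010111000000100 walk d0:H0→d1:-→d2:-→d3:-→d4:-→d5:-→d6:-→d7:-→d8:-→d9:-→d10:-→d11:-→d12:-→d13:-→d14:-→d15:H0→d16:H2→d17:-→d18:-→d19:-→d20:-→d21:-→d22:-→d23:-→d24:-→d25:-→d26:-→d27:-→d28:-→d29:-→d30:-→d31:H0→d32:H2 -> H2
  lookup 21.214.85.224: bits 0001010111010110010101011110 walk d0:H0→d1:-→d2:-→d3:-→d4:-→d5:-→d6:-→d7:-→d8:-→d9:-→d10:-→d11:-→d12:-→d13:H0→d14:-→d15:-→d16:-→d17:-→d18:-→d19:-→d20:H2→d21:-→d22:-→d23:-→d24:-→d25:-→d26:-→d27:-→d28:H2 -> H2
  + 21.214.85.235/32 (H1) depth=32
  lookup 200.244.69.76: bits 11 walk d0:H0→d1:H2→d2:- -> H2
  + 237.49.48.208/28 (H1) depth=28
  lookup 237.49.131.156: bits 1110110100110001 walk d0:H0→d1:H2→d2:-→d3:-→d4:-→d5:-→d6:-→d7:-→d8:-→d9:-→d10:-→d11:-→d12:H0→d13:-→d14:-→d15:-→d16:- -> H0
  + 21.214.84.0/22 (H2) depth=22

== LOOKUPS ==
["H1","H2","H2","H2","H0","H2","H2","H2","H0"]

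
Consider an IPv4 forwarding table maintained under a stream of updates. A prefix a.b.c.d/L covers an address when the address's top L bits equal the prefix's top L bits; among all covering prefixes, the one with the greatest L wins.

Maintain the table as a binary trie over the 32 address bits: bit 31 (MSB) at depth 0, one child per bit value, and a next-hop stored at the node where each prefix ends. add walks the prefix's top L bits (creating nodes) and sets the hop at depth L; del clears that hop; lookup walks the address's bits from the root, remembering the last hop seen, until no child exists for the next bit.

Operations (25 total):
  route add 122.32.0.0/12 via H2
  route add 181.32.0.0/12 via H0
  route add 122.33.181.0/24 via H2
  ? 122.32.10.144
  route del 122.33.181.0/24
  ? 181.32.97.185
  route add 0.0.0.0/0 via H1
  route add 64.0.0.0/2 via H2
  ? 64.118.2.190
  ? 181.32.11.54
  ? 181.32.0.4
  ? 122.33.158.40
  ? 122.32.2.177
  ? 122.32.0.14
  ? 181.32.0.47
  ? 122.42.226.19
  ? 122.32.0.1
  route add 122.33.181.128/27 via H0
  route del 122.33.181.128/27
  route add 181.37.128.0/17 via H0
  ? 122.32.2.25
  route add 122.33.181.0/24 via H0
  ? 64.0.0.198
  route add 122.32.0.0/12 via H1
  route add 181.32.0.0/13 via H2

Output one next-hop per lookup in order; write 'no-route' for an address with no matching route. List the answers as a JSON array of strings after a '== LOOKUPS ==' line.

Process each operation:
  add 122.32.0.0/12 -> H2 at depth 12
  add 181.32.0.0/12 -> H0 at depth 12
  add 122.33.181.0/24 -> H2 at depth 24
  ? 122.32.10.144  path d0:-→d1:-→d2:-→d3:-→d4:-→d5:-→d6:-→d7:-→d8:-→d9:-→d10:-→d11:-→d12:H2→d13:-→d14:-→d15:-  best=H2
  del 122.33.181.0/24 (clear depth 24)
  ? 181.32.97.185  path d0:-→d1:-→d2:-→d3:-→d4:-→d5:-→d6:-→d7:-→d8:-→d9:-→d10:-→d11:-→d12:H0  best=H0
  add 0.0.0.0/0 -> H1 at depth 0
  add 64.0.0.0/2 -> H2 at depth 2
  ? 64.118.2.190  path d0:H1→d1:-→d2:H2  best=H2
  ? 181.32.11.54  path d0:H1→d1:-→d2:-→d3:-→d4:-→d5:-→d6:-→d7:-→d8:-→d9:-→d10:-→d11:-→d12:H0  best=H0
  ? 181.32.0.4  path d0:H1→d1:-→d2:-→d3:-→d4:-→d5:-→d6:-→d7:-→d8:-→d9:-→d10:-→d11:-→d12:H0  best=H0
  ? 122.33.158.40  path d0:H1→d1:-→d2:H2→d3:-→d4:-→d5:-→d6:-→d7:-→d8:-→d9:-→d10:-→d11:-→d12:H2→d13:-→d14:-→d15:-→d16:-→d17:-→d18:-  best=H2
  ? 122.32.2.177  path d0:H1→d1:-→d2:H2→d3:-→d4:-→d5:-→d6:-→d7:-→d8:-→d9:-→d10:-→d11:-→d12:H2→d13:-→d14:-→d15:-  best=H2
  ? 122.32.0.14  path d0:H1→d1:-→d2:H2→d3:-→d4:-→d5:-→d6:-→d7:-→d8:-→d9:-→d10:-→d11:-→d12:H2→d13:-→d14:-→d15:-  best=H2
  ? 181.32.0.47  path d0:H1→d1:-→d2:-→d3:-→d4:-→d5:-→d6:-→d7:-→d8:-→d9:-→d10:-→d11:-→d12:H0  best=H0
  ? 122.42.226.19  path d0:H1→d1:-→d2:H2→d3:-→d4:-→d5:-→d6:-→d7:-→d8:-→d9:-→d10:-→d11:-→d12:H2  best=H2
  ? 122.32.0.1  path d0:H1→d1:-→d2:H2→d3:-→d4:-→d5:-→d6:-→d7:-→d8:-→d9:-→d10:-→d11:-→d12:H2→d13:-→d14:-→d15:-  best=H2
  add 122.33.181.128/27 -> H0 at depth 27
  del 122.33.181.128/27 (clear depth 27)
  add 181.37.128.0/17 -> H0 at depth 17
  ? 122.32.2.25  path d0:H1→d1:-→d2:H2→d3:-→d4:-→d5:-→d6:-→d7:-→d8:-→d9:-→d10:-→d11:-→d12:H2→d13:-→d14:-→d15:-  best=H2
  add 122.33.181.0/24 -> H0 at depth 24
  ? 64.0.0.198  path d0:H1→d1:-→d2:H2  best=H2
  add 122.32.0.0/12 -> H1 at depth 12
  add 181.32.0.0/13 -> H2 at depth 13

== LOOKUPS ==
["H2","H0","H2","H0","H0","H2","H2","H2","H0","H2","H2","H2","H2"]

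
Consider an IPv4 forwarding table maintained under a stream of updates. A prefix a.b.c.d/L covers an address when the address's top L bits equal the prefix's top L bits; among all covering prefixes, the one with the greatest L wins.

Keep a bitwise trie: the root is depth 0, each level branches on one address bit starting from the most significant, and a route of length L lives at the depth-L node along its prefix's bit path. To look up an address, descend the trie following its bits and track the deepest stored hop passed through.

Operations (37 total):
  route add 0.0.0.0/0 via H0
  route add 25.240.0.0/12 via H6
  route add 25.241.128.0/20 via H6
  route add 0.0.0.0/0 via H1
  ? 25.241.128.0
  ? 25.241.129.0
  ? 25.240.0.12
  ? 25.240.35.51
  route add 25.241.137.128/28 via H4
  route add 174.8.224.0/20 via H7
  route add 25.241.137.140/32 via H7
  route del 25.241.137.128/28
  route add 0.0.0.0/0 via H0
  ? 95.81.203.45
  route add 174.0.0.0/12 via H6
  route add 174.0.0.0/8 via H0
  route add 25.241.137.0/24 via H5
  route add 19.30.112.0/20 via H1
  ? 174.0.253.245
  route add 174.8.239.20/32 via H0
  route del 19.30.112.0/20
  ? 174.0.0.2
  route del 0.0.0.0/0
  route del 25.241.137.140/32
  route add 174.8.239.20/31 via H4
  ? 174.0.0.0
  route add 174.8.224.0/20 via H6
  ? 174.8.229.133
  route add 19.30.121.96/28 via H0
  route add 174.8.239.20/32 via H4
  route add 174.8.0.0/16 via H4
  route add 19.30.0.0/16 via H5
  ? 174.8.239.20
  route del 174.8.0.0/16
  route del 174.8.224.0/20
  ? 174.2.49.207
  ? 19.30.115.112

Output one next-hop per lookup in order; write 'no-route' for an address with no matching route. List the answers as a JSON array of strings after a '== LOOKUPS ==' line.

Trace:
  add 0.0.0.0/0 -> H0 at depth 0
  add 25.240.0.0/12 -> H6 at depth 12
  add 25.241.128.0/20 -> H6 at depth 20
  add 0.0.0.0/0 -> H1 at depth 0
  Q 25.241.128.0: descend 00011001111100011000 ; hops seen [H1,H6,H6] ; pick H6
  Q 25.241.129.0: descend 00011001111100011000 ; hops seen [H1,H6,H6] ; pick H6
  Q 25.240.0.12: descend 000110011111000 ; hops seen [H1,H6] ; pick H6
  Q 25.240.35.51: descend 000110011111000 ; hops seen [H1,H6] ; pick H6
  add 25.241.137.128/28 -> H4 at depth 28
  add 174.8.224.0/20 -> H7 at depth 20
  add 25.241.137.140/32 -> H7 at depth 32
  del 25.241.137.128/28 (clear depth 28)
  add 0.0.0.0/0 -> H0 at depth 0
  Q 95.81.203.45: descend 0 ; hops seen [H0] ; pick H0
  add 174.0.0.0/12 -> H6 at depth 12
  add 174.0.0.0/8 -> H0 at depth 8
  add 25.241.137.0/24 -> H5 at depth 24
  add 19.30.112.0/20 -> H1 at depth 20
  Q 174.0.253.245: descend 101011100000 ; hops seen [H0,H0,H6] ; pick H6
  add 174.8.239.20/32 -> H0 at depth 32
  del 19.30.112.0/20 (clear depth 20)
  Q 174.0.0.2: descend 101011100000 ; hops seen [H0,H0,H6] ; pick H6
  del 0.0.0.0/0 (clear depth 0)
  del 25.241.137.140/32 (clear depth 32)
  add 174.8.239.20/31 -> H4 at depth 31
  Q 174.0.0.0: descend 101011100000 ; hops seen [H0,H6] ; pick H6
  add 174.8.224.0/20 -> H6 at depth 20
  Q 174.8.229.133: descend 10101110000010001110 ; hops seen [H0,H6,H6] ; pick H6
  add 19.30.121.96/28 -> H0 at depth 28
  add 174.8.239.20/32 -> H4 at depth 32
  add 174.8.0.0/16 -> H4 at depth 16
  add 19.30.0.0/16 -> H5 at depth 16
  Q 174.8.239.20: descend 10101110000010001110111100010100 ; hops seen [H0,H6,H4,H6,H4,H4] ; pick H4
  del 174.8.0.0/16 (clear depth 16)
  del 174.8.224.0/20 (clear depth 20)
  Q 174.2.49.207: descend 101011100000 ; hops seen [H0,H6] ; pick H6
  Q 19.30.115.112: descend 00010011000111100111 ; hops seen [H5] ; pick H5

== LOOKUPS ==
["H6","H6","H6","H6","H0","H6","H6","H6","H6","H4","H6","H5"]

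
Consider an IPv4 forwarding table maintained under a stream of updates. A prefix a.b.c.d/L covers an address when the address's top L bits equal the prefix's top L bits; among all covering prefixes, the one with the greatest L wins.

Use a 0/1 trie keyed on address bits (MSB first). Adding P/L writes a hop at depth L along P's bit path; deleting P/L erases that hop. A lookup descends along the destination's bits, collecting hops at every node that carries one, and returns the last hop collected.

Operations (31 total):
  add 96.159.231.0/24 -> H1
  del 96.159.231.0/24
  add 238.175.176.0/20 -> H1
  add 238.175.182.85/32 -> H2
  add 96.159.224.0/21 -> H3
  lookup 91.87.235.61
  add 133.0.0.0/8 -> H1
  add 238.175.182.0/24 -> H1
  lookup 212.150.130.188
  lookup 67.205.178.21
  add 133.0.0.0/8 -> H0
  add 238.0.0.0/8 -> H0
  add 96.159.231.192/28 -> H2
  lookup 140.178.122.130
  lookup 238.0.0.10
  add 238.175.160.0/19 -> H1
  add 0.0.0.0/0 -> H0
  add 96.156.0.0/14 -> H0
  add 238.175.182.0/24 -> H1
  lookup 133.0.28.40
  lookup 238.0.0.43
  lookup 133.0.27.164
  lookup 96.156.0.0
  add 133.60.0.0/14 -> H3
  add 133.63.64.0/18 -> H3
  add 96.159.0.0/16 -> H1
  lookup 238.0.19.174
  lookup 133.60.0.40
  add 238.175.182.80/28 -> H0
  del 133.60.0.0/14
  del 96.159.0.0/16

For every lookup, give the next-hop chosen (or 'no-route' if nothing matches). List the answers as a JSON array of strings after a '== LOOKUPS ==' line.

Trace:
  add 96.159.231.0/24 -> H1 at depth 24
  - 96.159.231.0/24 clear@24
  add 238.175.176.0/20 -> H1 at depth 20
  add 238.175.182.85/32 -> H2 at depth 32
  add 96.159.224.0/21 -> H3 at depth 21
  ? 91.87.235.61  path d0:-→d1:-→d2:-  best=no-route
  add 133.0.0.0/8 -> H1 at depth 8
  add 238.175.182.0/24 -> H1 at depth 24
  ? 212.150.130.188  path d0:-→d1:-→d2:-  best=no-route
  ? 67.205.178.21  path d0:-→d1:-→d2:-  best=no-route
  add 133.0.0.0/8 -> H0 at depth 8
  add 238.0.0.0/8 -> H0 at depth 8
  add 96.159.231.192/28 -> H2 at depth 28
  ? 140.178.122.130  path d0:-→d1:-→d2:-→d3:-→d4:-  best=no-route
  ? 238.0.0.10  path d0:-→d1:-→d2:-→d3:-→d4:-→d5:-→d6:-→d7:-→d8:H0  best=H0
  add 238.175.160.0/19 -> H1 at depth 19
  add 0.0.0.0/0 -> H0 at depth 0
  add 96.156.0.0/14 -> H0 at depth 14
  add 238.175.182.0/24 -> H1 at depth 24
  ? 133.0.28.40  path d0:H0→d1:-→d2:-→d3:-→d4:-→d5:-→d6:-→d7:-→d8:H0  best=H0
  ? 238.0.0.43  path d0:H0→d1:-→d2:-→d3:-→d4:-→d5:-→d6:-→d7:-→d8:H0  best=H0
  ? 133.0.27.164  path d0:H0→d1:-→d2:-→d3:-→d4:-→d5:-→d6:-→d7:-→d8:H0  best=H0
  ? 96.156.0.0  path d0:H0→d1:-→d2:-→d3:-→d4:-→d5:-→d6:-→d7:-→d8:-→d9:-→d10:-→d11:-→d12:-→d13:-→d14:H0  best=H0
  add 133.60.0.0/14 -> H3 at depth 14
  add 133.63.64.0/18 -> H3 at depth 18
  add 96.159.0.0/16 -> H1 at depth 16
  ? 238.0.19.174  path d0:H0→d1:-→d2:-→d3:-→d4:-→d5:-→d6:-→d7:-→d8:H0  best=H0
  ? 133.60.0.40  path d0:H0→d1:-→d2:-→d3:-→d4:-→d5:-→d6:-→d7:-→d8:H0→d9:-→d10:-→d11:-→d12:-→d13:-→d14:H3  best=H3
  add 238.175.182.80/28 -> H0 at depth 28
  - 133.60.0.0/14 clear@14
  - 96.159.0.0/16 clear@16

== LOOKUPS ==
["no-route","no-route","no-route","no-route","H0","H0","H0","H0","H0","H0","H3"]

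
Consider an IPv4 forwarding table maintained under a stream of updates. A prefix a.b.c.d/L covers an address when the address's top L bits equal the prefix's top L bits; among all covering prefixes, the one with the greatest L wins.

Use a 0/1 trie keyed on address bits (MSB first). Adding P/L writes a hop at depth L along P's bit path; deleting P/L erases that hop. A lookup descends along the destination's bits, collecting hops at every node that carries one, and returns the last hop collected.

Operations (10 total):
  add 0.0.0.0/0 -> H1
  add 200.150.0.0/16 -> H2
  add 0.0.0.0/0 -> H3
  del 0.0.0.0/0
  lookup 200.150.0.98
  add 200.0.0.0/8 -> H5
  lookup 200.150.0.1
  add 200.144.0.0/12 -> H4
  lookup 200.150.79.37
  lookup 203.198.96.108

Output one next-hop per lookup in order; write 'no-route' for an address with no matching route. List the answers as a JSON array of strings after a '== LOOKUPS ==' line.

Trace:
  add 0.0.0.0/0 -> H1 at depth 0
  add 200.150.0.0/16 -> H2 at depth 16
  add 0.0.0.0/0 -> H3 at depth 0
  del 0.0.0.0/0 (clear depth 0)
  ? 200.150.0.98  path d0:-→d1:-→d2:-→d3:-→d4:-→d5:-→d6:-→d7:-→d8:-→d9:-→d10:-→d11:-→d12:-→d13:-→d14:-→d15:-→d16:H2  best=H2
  add 200.0.0.0/8 -> H5 at depth 8
  ? 200.150.0.1  path d0:-→d1:-→d2:-→d3:-→d4:-→d5:-→d6:-→d7:-→d8:H5→d9:-→d10:-→d11:-→d12:-→d13:-→d14:-→d15:-→d16:H2  best=H2
  add 200.144.0.0/12 -> H4 at depth 12
  ? 200.150.79.37  path d0:-→d1:-→d2:-→d3:-→d4:-→d5:-→d6:-→d7:-→d8:H5→d9:-→d10:-→d11:-→d12:H4→d13:-→d14:-→d15:-→d16:H2  best=H2
  ? 203.198.96.108  path d0:-→d1:-→d2:-→d3:-→d4:-→d5:-→d6:-  best=no-route

== LOOKUPS ==
["H2","H2","H2","no-route"]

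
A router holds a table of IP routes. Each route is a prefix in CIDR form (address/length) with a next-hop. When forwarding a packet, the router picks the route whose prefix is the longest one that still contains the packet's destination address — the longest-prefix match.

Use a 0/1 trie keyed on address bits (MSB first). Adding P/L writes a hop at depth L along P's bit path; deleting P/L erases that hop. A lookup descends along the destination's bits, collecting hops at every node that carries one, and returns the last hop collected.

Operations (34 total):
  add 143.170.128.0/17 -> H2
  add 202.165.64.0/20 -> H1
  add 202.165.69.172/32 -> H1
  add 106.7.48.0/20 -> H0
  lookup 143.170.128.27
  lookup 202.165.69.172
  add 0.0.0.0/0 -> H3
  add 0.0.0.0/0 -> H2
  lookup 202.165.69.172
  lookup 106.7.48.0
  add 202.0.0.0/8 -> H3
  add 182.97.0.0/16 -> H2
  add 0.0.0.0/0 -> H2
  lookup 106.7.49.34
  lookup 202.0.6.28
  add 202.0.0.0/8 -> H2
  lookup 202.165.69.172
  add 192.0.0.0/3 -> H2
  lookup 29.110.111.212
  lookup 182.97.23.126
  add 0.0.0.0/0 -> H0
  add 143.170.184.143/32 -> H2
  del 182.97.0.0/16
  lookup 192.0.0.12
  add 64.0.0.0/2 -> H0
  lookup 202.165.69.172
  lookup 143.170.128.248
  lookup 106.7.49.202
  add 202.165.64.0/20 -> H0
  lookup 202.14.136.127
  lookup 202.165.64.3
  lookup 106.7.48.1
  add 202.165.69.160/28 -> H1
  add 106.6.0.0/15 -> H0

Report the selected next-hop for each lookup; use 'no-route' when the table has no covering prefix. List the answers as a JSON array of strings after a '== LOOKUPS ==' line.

Process each operation:
  + 143.170.128.0/17 (H2) depth=17
  + 202.165.64.0/20 (H1) depth=20
  + 202.165.69.172/32 (H1) depth=32
  + 106.7.48.0/20 (H0) depth=20
  Q 143.170.128.27: descend 10001111101010101 ; hops seen [H2] ; pick H2
  Q 202.165.69.172: descend 11001010101001010100010110101100 ; hops seen [H1,H1] ; pick H1
  + 0.0.0.0/0 (H3) depth=0
  + 0.0.0.0/0 (H2) depth=0
  Q 202.165.69.172: descend 11001010101001010100010110101100 ; hops seen [H2,H1,H1] ; pick H1
  Q 106.7.48.0: descend 01101010000001110011 ; hops seen [H2,H0] ; pick H0
  + 202.0.0.0/8 (H3) depth=8
  + 182.97.0.0/16 (H2) depth=16
  + 0.0.0.0/0 (H2) depth=0
  Q 106.7.49.34: descend 01101010000001110011 ; hops seen [H2,H0] ; pick H0
  Q 202.0.6.28: descend 11001010 ; hops seen [H2,H3] ; pick H3
  + 202.0.0.0/8 (H2) depth=8
  Q 202.165.69.172: descend 11001010101001010100010110101100 ; hops seen [H2,H2,H1,H1] ; pick H1
  + 192.0.0.0/3 (H2) depth=3
  Q 29.110.111.212: descend 0 ; hops seen [H2] ; pick H2
  Q 182.97.23.126: descend 1011011001100001 ; hops seen [H2,H2] ; pick H2
  + 0.0.0.0/0 (H0) depth=0
  + 143.170.184.143/32 (H2) depth=32
  del 182.97.0.0/16 (clear depth 16)
  Q 192.0.0.12: descend 1100 ; hops seen [H0,H2] ; pick H2
  + 64.0.0.0/2 (H0) depth=2
  Q 202.165.69.172: descend 11001010101001010100010110101100 ; hops seen [H0,H2,H2,H1,H1] ; pick H1
  Q 143.170.128.248: descend 100011111010101010 ; hops seen [H0,H2] ; pick H2
  Q 106.7.49.202: descend 01101010000001110011 ; hops seen [H0,H0,H0] ; pick H0
  + 202.165.64.0/20 (H0) depth=20
  Q 202.14.136.127: descend 11001010 ; hops seen [H0,H2,H2] ; pick H2
  Q 202.165.64.3: descend 110010101010010101000 ; hops seen [H0,H2,H2,H0] ; pick H0
  Q 106.7.48.1: descend 01101010000001110011 ; hops seen [H0,H0,H0] ; pick H0
  + 202.165.69.160/28 (H1) depth=28
  + 106.6.0.0/15 (H0) depth=15

== LOOKUPS ==
["H2","H1","H1","H0","H0","H3","H1","H2","H2","H2","H1","H2","H0","H2","H0","H0"]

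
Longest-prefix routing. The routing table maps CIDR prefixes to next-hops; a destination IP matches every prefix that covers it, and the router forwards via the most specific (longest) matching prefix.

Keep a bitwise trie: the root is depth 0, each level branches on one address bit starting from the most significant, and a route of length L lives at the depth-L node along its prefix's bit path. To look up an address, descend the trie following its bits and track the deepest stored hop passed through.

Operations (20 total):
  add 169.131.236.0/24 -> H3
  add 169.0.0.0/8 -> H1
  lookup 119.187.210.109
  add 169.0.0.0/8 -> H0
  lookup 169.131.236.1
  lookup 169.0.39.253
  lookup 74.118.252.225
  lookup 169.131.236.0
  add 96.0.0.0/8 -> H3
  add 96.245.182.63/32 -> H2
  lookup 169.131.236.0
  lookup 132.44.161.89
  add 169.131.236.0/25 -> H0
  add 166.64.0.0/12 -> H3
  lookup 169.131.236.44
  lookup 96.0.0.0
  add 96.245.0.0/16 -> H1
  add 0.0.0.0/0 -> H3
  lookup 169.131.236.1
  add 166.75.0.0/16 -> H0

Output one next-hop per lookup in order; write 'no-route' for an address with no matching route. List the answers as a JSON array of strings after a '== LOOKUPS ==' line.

Apply in order:
  + 169.131.236.0/24 (H3) depth=24
  + 169.0.0.0/8 (H1) depth=8
  ? 119.187.210.109  path d0:-  best=no-route
  + 169.0.0.0/8 (H0) depth=8
  ? 169.131.236.1  path d0:-→d1:-→d2:-→d3:-→d4:-→d5:-→d6:-→d7:-→d8:H0→d9:-→d10:-→d11:-→d12:-→d13:-→d14:-→d15:-→d16:-→d17:-→d18:-→d19:-→d20:-→d21:-→d22:-→d23:-→d24:H3  best=H3
  ? 169.0.39.253  path d0:-→d1:-→d2:-→d3:-→d4:-→d5:-→d6:-→d7:-→d8:H0  best=H0
  ? 74.118.252.225  path d0:-  best=no-route
  ? 169.131.236.0  path d0:-→d1:-→d2:-→d3:-→d4:-→d5:-→d6:-→d7:-→d8:H0→d9:-→d10:-→d11:-→d12:-→d13:-→d14:-→d15:-→d16:-→d17:-→d18:-→d19:-→d20:-→d21:-→d22:-→d23:-→d24:H3  best=H3
  + 96.0.0.0/8 (H3) depth=8
  + 96.245.182.63/32 (H2) depth=32
  ? 169.131.236.0  path d0:-→d1:-→d2:-→d3:-→d4:-→d5:-→d6:-→d7:-→d8:H0→d9:-→d10:-→d11:-→d12:-→d13:-→d14:-→d15:-→d16:-→d17:-→d18:-→d19:-→d20:-→d21:-→d22:-→d23:-→d24:H3  best=H3
  ? 132.44.161.89  path d0:-→d1:-→d2:-  best=no-route
  + 169.131.236.0/25 (H0) depth=25
  + 166.64.0.0/12 (H3) depth=12
  ? 169.131.236.44  path d0:-→d1:-→d2:-→d3:-→d4:-→d5:-→d6:-→d7:-→d8:H0→d9:-→d10:-→d11:-→d12:-→d13:-→d14:-→d15:-→d16:-→d17:-→d18:-→d19:-→d20:-→d21:-→d22:-→d23:-→d24:H3→d25:H0  best=H0
  ? 96.0.0.0  path d0:-→d1:-→d2:-→d3:-→d4:-→d5:-→d6:-→d7:-→d8:H3  best=H3
  + 96.245.0.0/16 (H1) depth=16
  + 0.0.0.0/0 (H3) depth=0
  ? 169.131.236.1  path d0:H3→d1:-→d2:-→d3:-→d4:-→d5:-→d6:-→d7:-→d8:H0→d9:-→d10:-→d11:-→d12:-→d13:-→d14:-→d15:-→d16:-→d17:-→d18:-→d19:-→d20:-→d21:-→d22:-→d23:-→d24:H3→d25:H0  best=H0
  + 166.75.0.0/16 (H0) depth=16

== LOOKUPS ==
["no-route","H3","H0","no-route","H3","H3","no-route","H0","H3","H0"]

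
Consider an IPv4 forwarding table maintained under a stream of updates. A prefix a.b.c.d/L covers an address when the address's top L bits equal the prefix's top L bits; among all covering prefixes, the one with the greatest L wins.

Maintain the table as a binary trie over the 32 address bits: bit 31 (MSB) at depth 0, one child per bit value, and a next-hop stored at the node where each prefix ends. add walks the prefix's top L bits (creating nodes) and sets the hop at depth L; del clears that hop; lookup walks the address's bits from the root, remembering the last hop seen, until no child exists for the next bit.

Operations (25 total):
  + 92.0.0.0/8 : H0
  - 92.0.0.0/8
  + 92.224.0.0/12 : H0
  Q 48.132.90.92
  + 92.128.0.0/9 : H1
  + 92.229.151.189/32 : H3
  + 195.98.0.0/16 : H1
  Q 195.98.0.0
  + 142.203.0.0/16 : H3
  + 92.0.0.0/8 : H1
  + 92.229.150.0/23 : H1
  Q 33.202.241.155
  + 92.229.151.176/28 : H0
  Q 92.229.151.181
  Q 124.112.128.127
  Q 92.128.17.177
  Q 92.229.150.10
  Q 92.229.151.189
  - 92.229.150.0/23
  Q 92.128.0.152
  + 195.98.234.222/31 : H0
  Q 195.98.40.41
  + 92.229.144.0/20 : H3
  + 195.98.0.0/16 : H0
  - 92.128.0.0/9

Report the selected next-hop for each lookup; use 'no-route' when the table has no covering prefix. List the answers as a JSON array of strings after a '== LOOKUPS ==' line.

Trace:
  add 92.0.0.0/8 -> H0 at depth 8
  del 92.0.0.0/8 (clear depth 8)
  add 92.224.0.0/12 -> H0 at depth 12
  lookup 48.132.90.92: bits 0 walk d0:-→d1:- -> no-route
  add 92.128.0.0/9 -> H1 at depth 9
  add 92.229.151.189/32 -> H3 at depth 32
  add 195.98.0.0/16 -> H1 at depth 16
  lookup 195.98.0.0: bits 1100001101100010 walk d0:-→d1:-→d2:-→d3:-→d4:-→d5:-→d6:-→d7:-→d8:-→d9:-→d10:-→d11:-→d12:-→d13:-→d14:-→d15:-→d16:H1 -> H1
  add 142.203.0.0/16 -> H3 at depth 16
  add 92.0.0.0/8 -> H1 at depth 8
  add 92.229.150.0/23 -> H1 at depth 23
  lookup 33.202.241.155: bits 0 walk d0:-→d1:- -> no-route
  add 92.229.151.176/28 -> H0 at depth 28
  lookup 92.229.151.181: bits 0101110011100101100101111011 walk d0:-→d1:-→d2:-→d3:-→d4:-→d5:-→d6:-→d7:-→d8:H1→d9:H1→d10:-→d11:-→d12:H0→d13:-→d14:-→d15:-→d16:-→d17:-→d18:-→d19:-→d20:-→d21:-→d22:-→d23:H1→d24:-→d25:-→d26:-→d27:-→d28:H0 -> H0
  lookup 124.112.128.127: bits 01 walk d0:-→d1:-→d2:- -> no-route
  lookup 92.128.17.177: bits 010111001 walk d0:-→d1:-→d2:-→d3:-→d4:-→d5:-→d6:-→d7:-→d8:H1→d9:H1 -> H1
  lookup 92.229.150.10: bits 01011100111001011001011 walk d0:-→d1:-→d2:-→d3:-→d4:-→d5:-→d6:-→d7:-→d8:H1→d9:H1→d10:-→d11:-→d12:H0→d13:-→d14:-→d15:-→d16:-→d17:-→d18:-→d19:-→d20:-→d21:-→d22:-→d23:H1 -> H1
  lookup 92.229.151.189: bits 01011100111001011001011110111101 walk d0:-→d1:-→d2:-→d3:-→d4:-→d5:-→d6:-→d7:-→d8:H1→d9:H1→d10:-→d11:-→d12:H0→d13:-→d14:-→d15:-→d16:-→d17:-→d18:-→d19:-→d20:-→d21:-→d22:-→d23:H1→d24:-→d25:-→d26:-→d27:-→d28:H0→d29:-→d30:-→d31:-→d32:H3 -> H3
  del 92.229.150.0/23 (clear depth 23)
  lookup 92.128.0.152: bits 010111001 walk d0:-→d1:-→d2:-→d3:-→d4:-→d5:-→d6:-→d7:-→d8:H1→d9:H1 -> H1
  add 195.98.234.222/31 -> H0 at depth 31
  lookup 195.98.40.41: bits 1100001101100010 walk d0:-→d1:-→d2:-→d3:-→d4:-→d5:-→d6:-→d7:-→d8:-→d9:-→d10:-→d11:-→d12:-→d13:-→d14:-→d15:-→d16:H1 -> H1
  add 92.229.144.0/20 -> H3 at depth 20
  add 195.98.0.0/16 -> H0 at depth 16
  del 92.128.0.0/9 (clear depth 9)

== LOOKUPS ==
["no-route","H1","no-route","H0","no-route","H1","H1","H3","H1","H1"]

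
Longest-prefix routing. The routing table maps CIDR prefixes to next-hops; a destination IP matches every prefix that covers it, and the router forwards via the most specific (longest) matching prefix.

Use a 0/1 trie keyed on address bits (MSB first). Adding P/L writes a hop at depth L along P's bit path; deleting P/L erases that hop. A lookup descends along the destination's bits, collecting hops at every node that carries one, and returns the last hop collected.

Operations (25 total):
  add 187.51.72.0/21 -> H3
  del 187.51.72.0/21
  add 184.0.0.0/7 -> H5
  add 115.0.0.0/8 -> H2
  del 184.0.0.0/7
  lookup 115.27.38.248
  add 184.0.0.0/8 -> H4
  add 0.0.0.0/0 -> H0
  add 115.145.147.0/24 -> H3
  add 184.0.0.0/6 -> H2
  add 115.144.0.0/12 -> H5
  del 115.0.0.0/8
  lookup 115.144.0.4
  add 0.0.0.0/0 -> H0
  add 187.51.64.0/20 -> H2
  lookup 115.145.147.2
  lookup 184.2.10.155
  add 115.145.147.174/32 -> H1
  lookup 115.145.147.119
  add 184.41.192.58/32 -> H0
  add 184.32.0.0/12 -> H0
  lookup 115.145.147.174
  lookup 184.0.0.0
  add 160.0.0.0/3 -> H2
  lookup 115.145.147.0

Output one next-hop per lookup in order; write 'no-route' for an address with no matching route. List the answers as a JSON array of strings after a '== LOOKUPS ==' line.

Process each operation:
  add 187.51.72.0/21 -> H3 at depth 21
  del 187.51.72.0/21 (clear depth 21)
  add 184.0.0.0/7 -> H5 at depth 7
  add 115.0.0.0/8 -> H2 at depth 8
  del 184.0.0.0/7 (clear depth 7)
  Q 115.27.38.248: descend 01110011 ; hops seen [H2] ; pick H2
  add 184.0.0.0/8 -> H4 at depth 8
  add 0.0.0.0/0 -> H0 at depth 0
  add 115.145.147.0/24 -> H3 at depth 24
  add 184.0.0.0/6 -> H2 at depth 6
  add 115.144.0.0/12 -> H5 at depth 12
  del 115.0.0.0/8 (clear depth 8)
  Q 115.144.0.4: descend 011100111001000 ; hops seen [H0,H5] ; pick H5
  add 0.0.0.0/0 -> H0 at depth 0
  add 187.51.64.0/20 -> H2 at depth 20
  Q 115.145.147.2: descend 011100111001000110010011 ; hops seen [H0,H5,H3] ; pick H3
  Q 184.2.10.155: descend 10111000 ; hops seen [H0,H2,H4] ; pick H4
  add 115.145.147.174/32 -> H1 at depth 32
  Q 115.145.147.119: descend 011100111001000110010011 ; hops seen [H0,H5,H3] ; pick H3
  add 184.41.192.58/32 -> H0 at depth 32
  add 184.32.0.0/12 -> H0 at depth 12
  Q 115.145.147.174: descend 01110011100100011001001110101110 ; hops seen [H0,H5,H3,H1] ; pick H1
  Q 184.0.0.0: descend 1011100000 ; hops seen [H0,H2,H4] ; pick H4
  add 160.0.0.0/3 -> H2 at depth 3
  Q 115.145.147.0: descend 011100111001000110010011 ; hops seen [H0,H5,H3] ; pick H3

== LOOKUPS ==
["H2","H5","H3","H4","H3","H1","H4","H3"]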